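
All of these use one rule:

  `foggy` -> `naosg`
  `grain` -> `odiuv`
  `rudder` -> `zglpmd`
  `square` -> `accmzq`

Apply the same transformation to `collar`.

Shifts by position in foggy: pos 0: f→n (+8), pos 1: o→a (+12), pos 2: g→o (+8), pos 3: g→s (+12) — repeating every 2. It's a Vigenère-style cipher with numeric key [8,12]: position i shifts by key[i mod 2].
For collar: c+8=k, o+12=a, l+8=t, l+12=x, a+8=i, r+12=d.

katxid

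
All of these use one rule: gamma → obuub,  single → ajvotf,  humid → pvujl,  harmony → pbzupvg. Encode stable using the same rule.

abbjtf

Two shifts are in play — +1 for a/e/i/o/u, +8 for every other letter.
Applying it to stable: s(cons)+8=a, t(cons)+8=b, a(vowel)+1=b, b(cons)+8=j, l(cons)+8=t, e(vowel)+1=f.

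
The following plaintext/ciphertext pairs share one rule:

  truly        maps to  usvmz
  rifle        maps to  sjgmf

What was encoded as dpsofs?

corner

Compare letters: t→u is +1, r→s is +1, u→v is +1 — a constant shift. Each letter is shifted forward by 1 in the alphabet (a Caesar shift of +1).
Decoding dpsofs: d−1=c, p−1=o, s−1=r, o−1=n, f−1=e, s−1=r.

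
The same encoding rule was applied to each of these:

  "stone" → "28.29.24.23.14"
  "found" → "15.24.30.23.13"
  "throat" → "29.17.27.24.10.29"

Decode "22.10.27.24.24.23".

s is letter #19 and maps to 28: an offset of 9. Each letter is replaced by its alphabet position (a=1..z=26) + 9.
Reversing it on 22.10.27.24.24.23: 22→(22−9)÷1=13=m, 10→(10−9)÷1=1=a, 27→(27−9)÷1=18=r, 24→(24−9)÷1=15=o, 24→(24−9)÷1=15=o, 23→(23−9)÷1=14=n.

maroon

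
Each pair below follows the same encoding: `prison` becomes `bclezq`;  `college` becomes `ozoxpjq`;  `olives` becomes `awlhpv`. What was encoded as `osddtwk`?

Shifts by position in prison: pos 0: p→b (+12), pos 1: r→c (+11), pos 2: i→l (+3), pos 3: s→e (+12), pos 4: o→z (+11), pos 5: n→q (+3) — repeating every 3. The shifts repeat in a cycle of length 3: positions 0,1,… shift by +12, +11, +3, then the pattern repeats.
Decoding osddtwk: o−12=c, s−11=h, d−3=a, d−12=r, t−11=i, w−3=t, k−12=y.

charity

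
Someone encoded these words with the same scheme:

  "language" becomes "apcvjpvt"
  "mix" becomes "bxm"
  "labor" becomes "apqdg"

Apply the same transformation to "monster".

This is a Caesar cipher with shift 15.
On monster: m+15=b, o+15=d, n+15=c, s+15=h, t+15=i, e+15=t, r+15=g.

bdchitg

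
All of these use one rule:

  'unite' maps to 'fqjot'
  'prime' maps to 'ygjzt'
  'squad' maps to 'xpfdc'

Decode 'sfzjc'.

u(20)→f(5) and n(13)→q(16) fit y≡17x+3 (mod 26); the inverse of 17 mod 26 is 23. Each letter's alphabet position (a=0..z=25) is mapped through 17·x+3 mod 26 — an affine cipher.
Undoing it on sfzjc: s(18)→23·(18−3)≡7=h; f(5)→23·(5−3)≡20=u; z(25)→23·(25−3)≡12=m; j(9)→23·(9−3)≡8=i; c(2)→23·(2−3)≡3=d (all mod 26).

humid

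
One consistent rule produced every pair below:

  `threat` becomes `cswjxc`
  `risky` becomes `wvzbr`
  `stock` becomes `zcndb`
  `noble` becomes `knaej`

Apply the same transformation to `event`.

This is an affine cipher: with a=0,…,z=25, each position x becomes (3x+23) mod 26.
Applying it to event: e(4)→3·4+23≡9=j; v(21)→3·21+23≡8=i; e(4)→3·4+23≡9=j; n(13)→3·13+23≡10=k; t(19)→3·19+23≡2=c (all mod 26).

jijkc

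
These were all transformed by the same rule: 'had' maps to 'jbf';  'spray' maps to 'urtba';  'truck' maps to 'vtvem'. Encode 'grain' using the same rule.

The shift depends on letter class: consonant h→j is +2, but vowel a→b is +1. Two shifts are in play — +1 for a/e/i/o/u, +2 for every other letter.
Applying it to grain: g(cons)+2=i, r(cons)+2=t, a(vowel)+1=b, i(vowel)+1=j, n(cons)+2=p.

itbjp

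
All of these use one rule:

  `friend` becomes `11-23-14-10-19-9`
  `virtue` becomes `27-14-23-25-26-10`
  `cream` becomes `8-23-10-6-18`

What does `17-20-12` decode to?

Each letter is replaced by its alphabet position (a=1..z=26) + 5.
Decoding 17-20-12: 17→(17−5)÷1=12=l, 20→(20−5)÷1=15=o, 12→(12−5)÷1=7=g.

log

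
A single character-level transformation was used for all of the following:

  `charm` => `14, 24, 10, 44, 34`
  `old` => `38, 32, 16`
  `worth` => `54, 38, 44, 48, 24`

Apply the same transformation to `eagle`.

18, 10, 22, 32, 18

c(#3)→14 and h(#8)→24: differences scale by 2, so n = 2·pos + 8. With a=1..z=26, the number is 2·pos + 8.
Applying it to eagle: e=5→18, a=1→10, g=7→22, l=12→32, e=5→18.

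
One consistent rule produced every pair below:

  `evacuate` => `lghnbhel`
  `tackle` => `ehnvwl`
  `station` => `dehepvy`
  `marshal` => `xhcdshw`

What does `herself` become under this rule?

slcdlwq

The shift depends on letter class: consonant v→g is +11, but vowel e→l is +7. The rule splits by letter class: vowels +7, consonants +11.
On herself: h(cons)+11=s, e(vowel)+7=l, r(cons)+11=c, s(cons)+11=d, e(vowel)+7=l, l(cons)+11=w, f(cons)+11=q.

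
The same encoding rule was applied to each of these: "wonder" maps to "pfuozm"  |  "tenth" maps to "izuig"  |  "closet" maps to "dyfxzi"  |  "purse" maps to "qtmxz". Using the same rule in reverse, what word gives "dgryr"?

chili

This is an affine cipher: with a=0,…,z=25, each position x becomes (11x+7) mod 26.
Decoding dgryr: d(3)→19·(3−7)≡2=c; g(6)→19·(6−7)≡7=h; r(17)→19·(17−7)≡8=i; y(24)→19·(24−7)≡11=l; r(17)→19·(17−7)≡8=i (all mod 26).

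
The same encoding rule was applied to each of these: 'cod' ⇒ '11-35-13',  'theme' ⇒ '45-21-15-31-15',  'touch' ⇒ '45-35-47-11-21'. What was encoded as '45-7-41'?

tar

The formula is n = 2×(alphabet index, a=1) + 5.
Undoing it on 45-7-41: 45→(45−5)÷2=20=t, 7→(7−5)÷2=1=a, 41→(41−5)÷2=18=r.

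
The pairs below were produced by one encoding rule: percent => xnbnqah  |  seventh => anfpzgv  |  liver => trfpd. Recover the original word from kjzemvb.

captain

Letter i (0-indexed) is shifted by i+8, so successive shifts are 8, 9, 10, ….
Decoding kjzemvb: k−8=c, j−9=a, z−10=p, e−11=t, m−12=a, v−13=i, b−14=n.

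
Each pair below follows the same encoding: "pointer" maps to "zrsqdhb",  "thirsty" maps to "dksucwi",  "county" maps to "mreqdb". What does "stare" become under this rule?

cwkuo

Shifts by position in pointer: pos 0: p→z (+10), pos 1: o→r (+3), pos 2: i→s (+10), pos 3: n→q (+3) — repeating every 2. A repeating key of period 2 is used — shifts +10, +3 over and over.
Applying it to stare: s+10=c, t+3=w, a+10=k, r+3=u, e+10=o.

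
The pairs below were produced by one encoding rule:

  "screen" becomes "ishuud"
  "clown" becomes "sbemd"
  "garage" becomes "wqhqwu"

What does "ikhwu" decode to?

surge

Every letter moves 16 places later in the alphabet, wrapping around z→a.
Undoing it on ikhwu: i−16=s, k−16=u, h−16=r, w−16=g, u−16=e.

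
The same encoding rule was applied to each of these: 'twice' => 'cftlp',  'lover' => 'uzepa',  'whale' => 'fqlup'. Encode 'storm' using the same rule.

The shift depends on letter class: consonant t→c is +9, but vowel i→t is +11. The rule splits by letter class: vowels +11, consonants +9.
On storm: s(cons)+9=b, t(cons)+9=c, o(vowel)+11=z, r(cons)+9=a, m(cons)+9=v.

bczav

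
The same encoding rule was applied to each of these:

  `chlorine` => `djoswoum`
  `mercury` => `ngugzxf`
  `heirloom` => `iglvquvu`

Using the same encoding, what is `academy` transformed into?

bedhjsf

In chlorine: c→d is +1, h→j is +2, l→o is +3, o→s is +4 — the shift increases by 1 each position. Each letter shifts forward by (position + 1), i.e. 1, 2, 3, … — the shift grows by one for each successive letter.
For academy: a+1=b, c+2=e, a+3=d, d+4=h, e+5=j, m+6=s, y+7=f.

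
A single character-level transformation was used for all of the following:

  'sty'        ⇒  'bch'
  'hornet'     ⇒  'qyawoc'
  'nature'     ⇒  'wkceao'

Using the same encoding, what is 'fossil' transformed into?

oybbsu

Two shifts are in play — +10 for a/e/i/o/u, +9 for every other letter.
On fossil: f(cons)+9=o, o(vowel)+10=y, s(cons)+9=b, s(cons)+9=b, i(vowel)+10=s, l(cons)+9=u.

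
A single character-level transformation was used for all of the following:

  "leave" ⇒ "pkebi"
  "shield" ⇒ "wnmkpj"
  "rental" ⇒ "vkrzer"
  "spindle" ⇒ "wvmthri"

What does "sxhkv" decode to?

Shifts by position in leave: pos 0: l→p (+4), pos 1: e→k (+6), pos 2: a→e (+4), pos 3: v→b (+6) — repeating every 2. The shifts repeat in a cycle of length 2: positions 0,1,… shift by +4, +6, then the pattern repeats.
Decoding sxhkv: s−4=o, x−6=r, h−4=d, k−6=e, v−4=r.

order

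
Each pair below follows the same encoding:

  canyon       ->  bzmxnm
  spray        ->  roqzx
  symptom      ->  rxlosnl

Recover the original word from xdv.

This is a Caesar cipher with shift 25.
Decoding xdv: x−25=y, d−25=e, v−25=w.

yew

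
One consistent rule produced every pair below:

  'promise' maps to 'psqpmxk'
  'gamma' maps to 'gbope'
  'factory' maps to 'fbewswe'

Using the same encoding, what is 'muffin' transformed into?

mvhims

In promise: p→p is +0, r→s is +1, o→q is +2, m→p is +3 — the shift increases by 1 each position. The shift increases by 1 at each position, starting from +0: 0, 1, 2, ….
For muffin: m+0=m, u+1=v, f+2=h, f+3=i, i+4=m, n+5=s.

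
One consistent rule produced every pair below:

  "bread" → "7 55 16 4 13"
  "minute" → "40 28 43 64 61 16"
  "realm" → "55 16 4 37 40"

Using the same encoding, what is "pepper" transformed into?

b(#2)→7 and r(#18)→55: differences scale by 3, so n = 3·pos + 1. The formula is n = 3×(alphabet index, a=1) + 1.
On pepper: p=16→49, e=5→16, p=16→49, p=16→49, e=5→16, r=18→55.

49 16 49 49 16 55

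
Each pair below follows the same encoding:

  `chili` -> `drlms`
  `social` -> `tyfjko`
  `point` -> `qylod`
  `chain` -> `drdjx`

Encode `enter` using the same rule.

Shifts by position in chili: pos 0: c→d (+1), pos 1: h→r (+10), pos 2: i→l (+3), pos 3: l→m (+1), pos 4: i→s (+10) — repeating every 3. A repeating key of period 3 is used — shifts +1, +10, +3 over and over.
For enter: e+1=f, n+10=x, t+3=w, e+1=f, r+10=b.

fxwfb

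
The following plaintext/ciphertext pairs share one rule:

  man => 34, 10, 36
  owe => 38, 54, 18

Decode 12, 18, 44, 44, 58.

berry

m(#13)→34 and a(#1)→10: differences scale by 2, so n = 2·pos + 8. Each letter becomes 2×(its alphabet position, a=1..z=26) + 8.
Decoding 12, 18, 44, 44, 58: 12→(12−8)÷2=2=b, 18→(18−8)÷2=5=e, 44→(44−8)÷2=18=r, 44→(44−8)÷2=18=r, 58→(58−8)÷2=25=y.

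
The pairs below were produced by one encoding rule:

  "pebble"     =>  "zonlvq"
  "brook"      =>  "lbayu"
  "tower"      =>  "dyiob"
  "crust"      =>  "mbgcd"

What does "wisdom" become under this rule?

gsenyy

Shifts by position in pebble: pos 0: p→z (+10), pos 1: e→o (+10), pos 2: b→n (+12), pos 3: b→l (+10), pos 4: l→v (+10), pos 5: e→q (+12) — repeating every 3. The shifts repeat in a cycle of length 3: positions 0,1,… shift by +10, +10, +12, then the pattern repeats.
For wisdom: w+10=g, i+10=s, s+12=e, d+10=n, o+10=y, m+12=y.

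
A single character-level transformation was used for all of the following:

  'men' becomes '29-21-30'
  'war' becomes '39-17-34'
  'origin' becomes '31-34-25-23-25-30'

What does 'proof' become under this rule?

m is letter #13 and maps to 29: an offset of 16. Letters become their 1-based position plus 16 (so a→17, b→18, …).
For proof: p=16→32, r=18→34, o=15→31, o=15→31, f=6→22.

32-34-31-31-22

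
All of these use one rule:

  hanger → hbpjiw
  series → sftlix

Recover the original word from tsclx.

trait

In hanger: h→h is +0, a→b is +1, n→p is +2, g→j is +3 — the shift increases by 1 each position. Letter i (0-indexed) is shifted by i+0, so successive shifts are 0, 1, 2, ….
Reversing it on tsclx: t−0=t, s−1=r, c−2=a, l−3=i, x−4=t.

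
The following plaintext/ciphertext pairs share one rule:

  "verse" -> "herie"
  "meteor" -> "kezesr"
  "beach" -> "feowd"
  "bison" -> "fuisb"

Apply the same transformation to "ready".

v(21)→h(7) and e(4)→e(4) fit y≡17x+14 (mod 26); the inverse of 17 mod 26 is 23. Treating letters as 0–25, the rule is x ↦ 17x + 14 (mod 26).
For ready: r(17)→17·17+14≡17=r; e(4)→17·4+14≡4=e; a(0)→17·0+14≡14=o; d(3)→17·3+14≡13=n; y(24)→17·24+14≡6=g (all mod 26).

reong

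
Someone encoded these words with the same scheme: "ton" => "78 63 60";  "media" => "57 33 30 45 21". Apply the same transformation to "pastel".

With a=1..z=26, the number is 3·pos + 18.
On pastel: p=16→66, a=1→21, s=19→75, t=20→78, e=5→33, l=12→54.

66 21 75 78 33 54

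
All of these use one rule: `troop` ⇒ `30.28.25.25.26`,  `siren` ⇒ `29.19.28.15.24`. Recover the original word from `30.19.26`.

tip

t is letter #20 and maps to 30: an offset of 10. Each letter is replaced by its alphabet position (a=1..z=26) + 10.
Decoding 30.19.26: 30→(30−10)÷1=20=t, 19→(19−10)÷1=9=i, 26→(26−10)÷1=16=p.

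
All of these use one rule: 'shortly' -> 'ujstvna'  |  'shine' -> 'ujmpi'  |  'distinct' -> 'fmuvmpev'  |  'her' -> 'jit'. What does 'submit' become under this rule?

uydomv

The shift depends on letter class: consonant s→u is +2, but vowel o→s is +4. The rule splits by letter class: vowels +4, consonants +2.
Applying it to submit: s(cons)+2=u, u(vowel)+4=y, b(cons)+2=d, m(cons)+2=o, i(vowel)+4=m, t(cons)+2=v.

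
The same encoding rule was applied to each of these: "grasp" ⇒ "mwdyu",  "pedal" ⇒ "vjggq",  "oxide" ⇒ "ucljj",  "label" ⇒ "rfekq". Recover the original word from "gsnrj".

Shifts by position in grasp: pos 0: g→m (+6), pos 1: r→w (+5), pos 2: a→d (+3), pos 3: s→y (+6), pos 4: p→u (+5) — repeating every 3. A repeating key of period 3 is used — shifts +6, +5, +3 over and over.
Reversing it on gsnrj: g−6=a, s−5=n, n−3=k, r−6=l, j−5=e.

ankle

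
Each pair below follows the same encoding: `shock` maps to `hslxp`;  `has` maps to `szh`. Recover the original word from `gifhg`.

Each pair mirrors across the alphabet (s↔h, h↔s, o↔l): positions sum to 25. Letters are reflected about the middle of the alphabet (position → 25−position): Atbash.
Reversing it on gifhg: g↔t, i↔r, f↔u, h↔s, g↔t.

trust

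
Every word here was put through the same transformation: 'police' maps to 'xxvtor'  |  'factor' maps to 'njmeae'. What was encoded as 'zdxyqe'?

runner

In police: p→x is +8, o→x is +9, l→v is +10, i→t is +11 — the shift increases by 1 each position. Each letter shifts forward by (position + 8), i.e. 8, 9, 10, … — the shift grows by one for each successive letter.
Reversing it on zdxyqe: z−8=r, d−9=u, x−10=n, y−11=n, q−12=e, e−13=r.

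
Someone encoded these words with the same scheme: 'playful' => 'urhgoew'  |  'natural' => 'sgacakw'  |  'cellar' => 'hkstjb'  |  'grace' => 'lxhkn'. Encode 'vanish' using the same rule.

In playful: p→u is +5, l→r is +6, a→h is +7, y→g is +8 — the shift increases by 1 each position. Letter i (0-indexed) is shifted by i+5, so successive shifts are 5, 6, 7, ….
On vanish: v+5=a, a+6=g, n+7=u, i+8=q, s+9=b, h+10=r.

aguqbr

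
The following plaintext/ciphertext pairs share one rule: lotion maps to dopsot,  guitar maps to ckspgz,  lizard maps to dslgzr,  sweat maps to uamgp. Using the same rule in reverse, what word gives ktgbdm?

Each letter's alphabet position (a=0..z=25) is mapped through 21·x+6 mod 26 — an affine cipher.
Decoding ktgbdm: k(10)→5·(10−6)≡20=u; t(19)→5·(19−6)≡13=n; g(6)→5·(6−6)≡0=a; b(1)→5·(1−6)≡1=b; d(3)→5·(3−6)≡11=l; m(12)→5·(12−6)≡4=e (all mod 26).

unable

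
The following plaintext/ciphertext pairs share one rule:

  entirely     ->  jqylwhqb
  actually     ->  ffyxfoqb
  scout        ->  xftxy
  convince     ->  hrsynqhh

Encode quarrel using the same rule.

vxfuwhq

Shifts by position in entirely: pos 0: e→j (+5), pos 1: n→q (+3), pos 2: t→y (+5), pos 3: i→l (+3) — repeating every 2. The shifts repeat in a cycle of length 2: positions 0,1,… shift by +5, +3, then the pattern repeats.
For quarrel: q+5=v, u+3=x, a+5=f, r+3=u, r+5=w, e+3=h, l+5=q.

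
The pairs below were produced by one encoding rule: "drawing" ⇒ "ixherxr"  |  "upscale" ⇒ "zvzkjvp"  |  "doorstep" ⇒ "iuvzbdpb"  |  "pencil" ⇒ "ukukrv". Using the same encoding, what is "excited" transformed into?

Letter i (0-indexed) is shifted by i+5, so successive shifts are 5, 6, 7, ….
Applying it to excited: e+5=j, x+6=d, c+7=j, i+8=q, t+9=c, e+10=o, d+11=o.

jdjqcoo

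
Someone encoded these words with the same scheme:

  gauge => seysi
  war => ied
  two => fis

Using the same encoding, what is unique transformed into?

Two shifts are in play — +4 for a/e/i/o/u, +12 for every other letter.
On unique: u(vowel)+4=y, n(cons)+12=z, i(vowel)+4=m, q(cons)+12=c, u(vowel)+4=y, e(vowel)+4=i.

yzmcyi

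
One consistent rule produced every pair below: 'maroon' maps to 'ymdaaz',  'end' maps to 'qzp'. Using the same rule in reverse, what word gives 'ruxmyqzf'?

Compare letters: m→y is +12, a→m is +12, r→d is +12 — a constant shift. Every letter moves 12 places later in the alphabet, wrapping around z→a.
Reversing it on ruxmyqzf: r−12=f, u−12=i, x−12=l, m−12=a, y−12=m, q−12=e, z−12=n, f−12=t.

filament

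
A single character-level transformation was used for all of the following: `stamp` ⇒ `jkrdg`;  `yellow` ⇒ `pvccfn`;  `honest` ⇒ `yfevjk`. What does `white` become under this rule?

nyzkv

Compare letters: s→j is +17, t→k is +17, a→r is +17 — a constant shift. Every letter moves 17 places later in the alphabet, wrapping around z→a.
On white: w+17=n, h+17=y, i+17=z, t+17=k, e+17=v.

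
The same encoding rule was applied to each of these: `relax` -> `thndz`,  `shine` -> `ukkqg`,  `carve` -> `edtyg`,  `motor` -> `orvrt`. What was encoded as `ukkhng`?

shield

A repeating key of period 2 is used — shifts +2, +3 over and over.
Decoding ukkhng: u−2=s, k−3=h, k−2=i, h−3=e, n−2=l, g−3=d.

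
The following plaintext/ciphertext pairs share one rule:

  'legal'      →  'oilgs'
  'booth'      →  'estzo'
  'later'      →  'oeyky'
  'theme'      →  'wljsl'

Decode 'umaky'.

river

In legal: l→o is +3, e→i is +4, g→l is +5, a→g is +6 — the shift increases by 1 each position. The shift increases by 1 at each position, starting from +3: 3, 4, 5, ….
Reversing it on umaky: u−3=r, m−4=i, a−5=v, k−6=e, y−7=r.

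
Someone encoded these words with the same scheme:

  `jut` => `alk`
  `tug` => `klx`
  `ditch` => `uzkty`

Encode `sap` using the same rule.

Compare letters: j→a is +17, u→l is +17, t→k is +17 — a constant shift. Every letter moves 17 places later in the alphabet, wrapping around z→a.
Applying it to sap: s+17=j, a+17=r, p+17=g.

jrg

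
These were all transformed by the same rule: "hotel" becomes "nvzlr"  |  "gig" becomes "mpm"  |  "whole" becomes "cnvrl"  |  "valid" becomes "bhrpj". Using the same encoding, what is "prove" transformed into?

The shift depends on letter class: consonant h→n is +6, but vowel o→v is +7. Vowels shift forward by 7 and consonants shift forward by 6.
Applying it to prove: p(cons)+6=v, r(cons)+6=x, o(vowel)+7=v, v(cons)+6=b, e(vowel)+7=l.

vxvbl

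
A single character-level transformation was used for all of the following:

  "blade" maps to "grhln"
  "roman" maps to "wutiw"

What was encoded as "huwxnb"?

copper

In blade: b→g is +5, l→r is +6, a→h is +7, d→l is +8 — the shift increases by 1 each position. The shift increases by 1 at each position, starting from +5: 5, 6, 7, ….
Reversing it on huwxnb: h−5=c, u−6=o, w−7=p, x−8=p, n−9=e, b−10=r.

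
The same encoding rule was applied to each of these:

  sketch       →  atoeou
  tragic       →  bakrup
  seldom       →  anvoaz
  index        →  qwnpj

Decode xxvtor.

police

In sketch: s→a is +8, k→t is +9, e→o is +10, t→e is +11 — the shift increases by 1 each position. Each letter shifts forward by (position + 8), i.e. 8, 9, 10, … — the shift grows by one for each successive letter.
Reversing it on xxvtor: x−8=p, x−9=o, v−10=l, t−11=i, o−12=c, r−13=e.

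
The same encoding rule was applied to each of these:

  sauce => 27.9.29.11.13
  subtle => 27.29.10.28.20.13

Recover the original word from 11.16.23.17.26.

s is letter #19 and maps to 27: an offset of 8. Each letter is replaced by its alphabet position (a=1..z=26) + 8.
Reversing it on 11.16.23.17.26: 11→(11−8)÷1=3=c, 16→(16−8)÷1=8=h, 23→(23−8)÷1=15=o, 17→(17−8)÷1=9=i, 26→(26−8)÷1=18=r.

choir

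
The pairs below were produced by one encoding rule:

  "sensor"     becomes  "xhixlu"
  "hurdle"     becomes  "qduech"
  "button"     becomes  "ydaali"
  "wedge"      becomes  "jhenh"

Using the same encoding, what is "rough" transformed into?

s(18)→x(23) and e(4)→h(7) fit y≡3x+21 (mod 26); the inverse of 3 mod 26 is 9. Treating letters as 0–25, the rule is x ↦ 3x + 21 (mod 26).
For rough: r(17)→3·17+21≡20=u; o(14)→3·14+21≡11=l; u(20)→3·20+21≡3=d; g(6)→3·6+21≡13=n; h(7)→3·7+21≡16=q (all mod 26).

uldnq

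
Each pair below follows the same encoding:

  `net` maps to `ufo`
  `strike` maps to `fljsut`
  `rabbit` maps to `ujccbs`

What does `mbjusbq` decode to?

partial

Two steps: reverse the string, then apply a Caesar shift of +1.
Decoding mbjusbq: shift back: m−1=l, b−1=a, j−1=i, u−1=t, s−1=r, b−1=a, q−1=p → laitrap; then reverse → partial.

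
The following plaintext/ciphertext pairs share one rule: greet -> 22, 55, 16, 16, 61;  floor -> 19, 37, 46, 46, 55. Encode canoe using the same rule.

10, 4, 43, 46, 16

g(#7)→22 and r(#18)→55: differences scale by 3, so n = 3·pos + 1. With a=1..z=26, the number is 3·pos + 1.
Applying it to canoe: c=3→10, a=1→4, n=14→43, o=15→46, e=5→16.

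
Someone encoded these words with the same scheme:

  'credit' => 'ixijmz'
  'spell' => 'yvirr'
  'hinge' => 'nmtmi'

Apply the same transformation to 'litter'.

The shift depends on letter class: consonant c→i is +6, but vowel e→i is +4. The rule splits by letter class: vowels +4, consonants +6.
For litter: l(cons)+6=r, i(vowel)+4=m, t(cons)+6=z, t(cons)+6=z, e(vowel)+4=i, r(cons)+6=x.

rmzzix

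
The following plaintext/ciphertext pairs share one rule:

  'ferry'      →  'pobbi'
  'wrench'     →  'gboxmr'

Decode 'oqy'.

Compare letters: f→p is +10, e→o is +10, r→b is +10 — a constant shift. It's a constant shift of +10 (ROT10).
Undoing it on oqy: o−10=e, q−10=g, y−10=o.

ego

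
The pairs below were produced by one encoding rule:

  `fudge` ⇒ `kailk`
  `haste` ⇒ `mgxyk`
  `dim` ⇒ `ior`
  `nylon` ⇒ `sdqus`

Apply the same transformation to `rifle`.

wokqk

The shift depends on letter class: consonant f→k is +5, but vowel u→a is +6. The rule splits by letter class: vowels +6, consonants +5.
For rifle: r(cons)+5=w, i(vowel)+6=o, f(cons)+5=k, l(cons)+5=q, e(vowel)+6=k.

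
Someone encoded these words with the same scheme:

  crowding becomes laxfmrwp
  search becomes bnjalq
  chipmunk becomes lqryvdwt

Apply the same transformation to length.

unwpcq

Compare letters: c→l is +9, r→a is +9, o→x is +9 — a constant shift. This is a Caesar cipher with shift 9.
For length: l+9=u, e+9=n, n+9=w, g+9=p, t+9=c, h+9=q.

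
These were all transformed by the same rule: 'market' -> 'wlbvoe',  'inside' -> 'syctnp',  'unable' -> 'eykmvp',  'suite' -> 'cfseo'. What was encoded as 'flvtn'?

Shifts by position in market: pos 0: m→w (+10), pos 1: a→l (+11), pos 2: r→b (+10), pos 3: k→v (+11) — repeating every 2. It's a Vigenère-style cipher with numeric key [10,11]: position i shifts by key[i mod 2].
Decoding flvtn: f−10=v, l−11=a, v−10=l, t−11=i, n−10=d.

valid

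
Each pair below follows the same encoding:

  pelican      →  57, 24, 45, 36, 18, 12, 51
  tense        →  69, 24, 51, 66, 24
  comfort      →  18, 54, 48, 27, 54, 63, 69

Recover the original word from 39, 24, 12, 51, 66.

jeans

The formula is n = 3×(alphabet index, a=1) + 9.
Undoing it on 39, 24, 12, 51, 66: 39→(39−9)÷3=10=j, 24→(24−9)÷3=5=e, 12→(12−9)÷3=1=a, 51→(51−9)÷3=14=n, 66→(66−9)÷3=19=s.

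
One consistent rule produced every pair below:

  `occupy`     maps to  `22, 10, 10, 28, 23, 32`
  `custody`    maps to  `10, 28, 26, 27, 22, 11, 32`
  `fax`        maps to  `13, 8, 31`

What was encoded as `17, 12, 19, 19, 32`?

jelly

o is letter #15 and maps to 22: an offset of 7. Each letter is replaced by its alphabet position (a=1..z=26) + 7.
Reversing it on 17, 12, 19, 19, 32: 17→(17−7)÷1=10=j, 12→(12−7)÷1=5=e, 19→(19−7)÷1=12=l, 19→(19−7)÷1=12=l, 32→(32−7)÷1=25=y.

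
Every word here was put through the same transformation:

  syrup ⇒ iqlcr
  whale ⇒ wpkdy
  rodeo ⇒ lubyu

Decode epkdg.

chalk

s(18)→i(8) and y(24)→q(16) fit y≡23x+10 (mod 26); the inverse of 23 mod 26 is 17. Treating letters as 0–25, the rule is x ↦ 23x + 10 (mod 26).
Undoing it on epkdg: e(4)→17·(4−10)≡2=c; p(15)→17·(15−10)≡7=h; k(10)→17·(10−10)≡0=a; d(3)→17·(3−10)≡11=l; g(6)→17·(6−10)≡10=k (all mod 26).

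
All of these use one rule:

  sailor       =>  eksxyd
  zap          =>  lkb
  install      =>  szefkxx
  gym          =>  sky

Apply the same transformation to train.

fdksz

The shift depends on letter class: consonant s→e is +12, but vowel a→k is +10. Vowels shift forward by 10 and consonants shift forward by 12.
For train: t(cons)+12=f, r(cons)+12=d, a(vowel)+10=k, i(vowel)+10=s, n(cons)+12=z.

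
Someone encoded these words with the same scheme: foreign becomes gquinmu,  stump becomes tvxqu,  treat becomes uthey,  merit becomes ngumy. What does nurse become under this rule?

owuwj

In foreign: f→g is +1, o→q is +2, r→u is +3, e→i is +4 — the shift increases by 1 each position. Letter i (0-indexed) is shifted by i+1, so successive shifts are 1, 2, 3, ….
Applying it to nurse: n+1=o, u+2=w, r+3=u, s+4=w, e+5=j.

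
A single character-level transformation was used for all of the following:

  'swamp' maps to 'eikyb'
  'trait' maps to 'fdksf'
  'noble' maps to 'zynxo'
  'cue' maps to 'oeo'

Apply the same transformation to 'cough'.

The shift depends on letter class: consonant s→e is +12, but vowel a→k is +10. Vowels shift forward by 10 and consonants shift forward by 12.
For cough: c(cons)+12=o, o(vowel)+10=y, u(vowel)+10=e, g(cons)+12=s, h(cons)+12=t.

oyest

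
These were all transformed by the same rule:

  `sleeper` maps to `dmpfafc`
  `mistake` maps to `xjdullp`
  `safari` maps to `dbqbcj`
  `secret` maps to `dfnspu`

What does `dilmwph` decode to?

A repeating key of period 2 is used — shifts +11, +1 over and over.
Undoing it on dilmwph: d−11=s, i−1=h, l−11=a, m−1=l, w−11=l, p−1=o, h−11=w.

shallow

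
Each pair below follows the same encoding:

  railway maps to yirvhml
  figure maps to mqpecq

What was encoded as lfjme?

exact

In railway: r→y is +7, a→i is +8, i→r is +9, l→v is +10 — the shift increases by 1 each position. Each letter shifts forward by (position + 7), i.e. 7, 8, 9, … — the shift grows by one for each successive letter.
Reversing it on lfjme: l−7=e, f−8=x, j−9=a, m−10=c, e−11=t.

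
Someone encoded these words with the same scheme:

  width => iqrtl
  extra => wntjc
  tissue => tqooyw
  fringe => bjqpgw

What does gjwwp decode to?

green

w(22)→i(8) and i(8)→q(16) fit y≡5x+2 (mod 26); the inverse of 5 mod 26 is 21. Treating letters as 0–25, the rule is x ↦ 5x + 2 (mod 26).
Reversing it on gjwwp: g(6)→21·(6−2)≡6=g; j(9)→21·(9−2)≡17=r; w(22)→21·(22−2)≡4=e; w(22)→21·(22−2)≡4=e; p(15)→21·(15−2)≡13=n (all mod 26).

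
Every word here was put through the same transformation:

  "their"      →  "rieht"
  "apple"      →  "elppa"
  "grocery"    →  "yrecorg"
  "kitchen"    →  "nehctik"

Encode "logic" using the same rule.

It's just the letters in reverse order.
For logic: reverse → cigol.

cigol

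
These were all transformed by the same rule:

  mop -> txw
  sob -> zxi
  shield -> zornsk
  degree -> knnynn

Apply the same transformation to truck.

The rule splits by letter class: vowels +9, consonants +7.
On truck: t(cons)+7=a, r(cons)+7=y, u(vowel)+9=d, c(cons)+7=j, k(cons)+7=r.

aydjr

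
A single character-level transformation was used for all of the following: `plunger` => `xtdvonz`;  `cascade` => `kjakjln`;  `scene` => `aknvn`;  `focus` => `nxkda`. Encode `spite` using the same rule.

The shift depends on letter class: consonant p→x is +8, but vowel u→d is +9. Two shifts are in play — +9 for a/e/i/o/u, +8 for every other letter.
On spite: s(cons)+8=a, p(cons)+8=x, i(vowel)+9=r, t(cons)+8=b, e(vowel)+9=n.

axrbn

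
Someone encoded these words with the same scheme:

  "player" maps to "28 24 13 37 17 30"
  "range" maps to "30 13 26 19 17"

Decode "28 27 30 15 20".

porch

p is letter #16 and maps to 28: an offset of 12. The number is (letter's place in the alphabet, a=1) + 12.
Reversing it on 28 27 30 15 20: 28→(28−12)÷1=16=p, 27→(27−12)÷1=15=o, 30→(30−12)÷1=18=r, 15→(15−12)÷1=3=c, 20→(20−12)÷1=8=h.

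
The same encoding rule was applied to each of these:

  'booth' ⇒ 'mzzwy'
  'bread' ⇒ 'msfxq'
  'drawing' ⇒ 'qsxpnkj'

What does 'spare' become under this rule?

b(1)→m(12) and o(14)→z(25) fit y≡15x+23 (mod 26); the inverse of 15 mod 26 is 7. Treating letters as 0–25, the rule is x ↦ 15x + 23 (mod 26).
Applying it to spare: s(18)→15·18+23≡7=h; p(15)→15·15+23≡14=o; a(0)→15·0+23≡23=x; r(17)→15·17+23≡18=s; e(4)→15·4+23≡5=f (all mod 26).

hoxsf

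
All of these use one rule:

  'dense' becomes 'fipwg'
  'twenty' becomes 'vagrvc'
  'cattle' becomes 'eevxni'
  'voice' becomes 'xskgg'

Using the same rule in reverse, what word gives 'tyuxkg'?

rustic

Shifts by position in dense: pos 0: d→f (+2), pos 1: e→i (+4), pos 2: n→p (+2), pos 3: s→w (+4) — repeating every 2. It's a Vigenère-style cipher with numeric key [2,4]: position i shifts by key[i mod 2].
Undoing it on tyuxkg: t−2=r, y−4=u, u−2=s, x−4=t, k−2=i, g−4=c.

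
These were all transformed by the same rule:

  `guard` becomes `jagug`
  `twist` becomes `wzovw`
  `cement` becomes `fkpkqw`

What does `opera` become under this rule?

The shift depends on letter class: consonant g→j is +3, but vowel u→a is +6. Two shifts are in play — +6 for a/e/i/o/u, +3 for every other letter.
For opera: o(vowel)+6=u, p(cons)+3=s, e(vowel)+6=k, r(cons)+3=u, a(vowel)+6=g.

uskug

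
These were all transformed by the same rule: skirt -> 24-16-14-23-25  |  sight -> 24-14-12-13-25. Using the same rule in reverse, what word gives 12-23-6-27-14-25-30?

s is letter #19 and maps to 24: an offset of 5. The number is (letter's place in the alphabet, a=1) + 5.
Undoing it on 12-23-6-27-14-25-30: 12→(12−5)÷1=7=g, 23→(23−5)÷1=18=r, 6→(6−5)÷1=1=a, 27→(27−5)÷1=22=v, 14→(14−5)÷1=9=i, 25→(25−5)÷1=20=t, 30→(30−5)÷1=25=y.

gravity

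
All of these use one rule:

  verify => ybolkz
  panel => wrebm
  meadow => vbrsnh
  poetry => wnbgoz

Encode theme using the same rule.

gcbvb

Each letter's alphabet position (a=0..z=25) is mapped through 9·x+17 mod 26 — an affine cipher.
For theme: t(19)→9·19+17≡6=g; h(7)→9·7+17≡2=c; e(4)→9·4+17≡1=b; m(12)→9·12+17≡21=v; e(4)→9·4+17≡1=b (all mod 26).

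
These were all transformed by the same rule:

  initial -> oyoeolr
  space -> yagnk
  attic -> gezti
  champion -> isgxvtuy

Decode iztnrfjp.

conclude

It's a Vigenère-style cipher with numeric key [6,11]: position i shifts by key[i mod 2].
Decoding iztnrfjp: i−6=c, z−11=o, t−6=n, n−11=c, r−6=l, f−11=u, j−6=d, p−11=e.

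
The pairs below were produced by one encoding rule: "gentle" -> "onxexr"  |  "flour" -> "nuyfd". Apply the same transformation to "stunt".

The shift increases by 1 at each position, starting from +8: 8, 9, 10, ….
On stunt: s+8=a, t+9=c, u+10=e, n+11=y, t+12=f.

aceyf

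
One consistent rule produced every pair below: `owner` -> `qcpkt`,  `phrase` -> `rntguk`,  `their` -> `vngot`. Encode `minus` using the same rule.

oopau

Shifts by position in owner: pos 0: o→q (+2), pos 1: w→c (+6), pos 2: n→p (+2), pos 3: e→k (+6) — repeating every 2. A repeating key of period 2 is used — shifts +2, +6 over and over.
Applying it to minus: m+2=o, i+6=o, n+2=p, u+6=a, s+2=u.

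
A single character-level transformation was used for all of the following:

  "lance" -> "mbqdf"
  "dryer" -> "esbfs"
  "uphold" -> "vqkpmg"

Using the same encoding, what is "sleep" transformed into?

tmhfq

Shifts by position in lance: pos 0: l→m (+1), pos 1: a→b (+1), pos 2: n→q (+3), pos 3: c→d (+1), pos 4: e→f (+1) — repeating every 3. A repeating key of period 3 is used — shifts +1, +1, +3 over and over.
On sleep: s+1=t, l+1=m, e+3=h, e+1=f, p+1=q.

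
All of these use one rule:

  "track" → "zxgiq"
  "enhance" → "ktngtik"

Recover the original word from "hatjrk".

bundle

Compare letters: t→z is +6, r→x is +6, a→g is +6 — a constant shift. Each letter is shifted forward by 6 in the alphabet (a Caesar shift of +6).
Decoding hatjrk: h−6=b, a−6=u, t−6=n, j−6=d, r−6=l, k−6=e.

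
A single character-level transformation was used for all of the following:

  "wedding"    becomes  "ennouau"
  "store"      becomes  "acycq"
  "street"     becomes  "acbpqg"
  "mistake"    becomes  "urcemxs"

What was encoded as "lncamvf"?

despair

In wedding: w→e is +8, e→n is +9, d→n is +10, d→o is +11 — the shift increases by 1 each position. The shift increases by 1 at each position, starting from +8: 8, 9, 10, ….
Decoding lncamvf: l−8=d, n−9=e, c−10=s, a−11=p, m−12=a, v−13=i, f−14=r.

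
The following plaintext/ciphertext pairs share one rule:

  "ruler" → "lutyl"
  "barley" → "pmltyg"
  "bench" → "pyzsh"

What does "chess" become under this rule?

Treating letters as 0–25, the rule is x ↦ 3x + 12 (mod 26).
Applying it to chess: c(2)→3·2+12≡18=s; h(7)→3·7+12≡7=h; e(4)→3·4+12≡24=y; s(18)→3·18+12≡14=o; s(18)→3·18+12≡14=o (all mod 26).

shyoo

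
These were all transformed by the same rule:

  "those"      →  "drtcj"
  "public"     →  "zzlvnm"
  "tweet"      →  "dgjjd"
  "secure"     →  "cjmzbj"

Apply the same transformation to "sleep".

cvjjz

The rule splits by letter class: vowels +5, consonants +10.
On sleep: s(cons)+10=c, l(cons)+10=v, e(vowel)+5=j, e(vowel)+5=j, p(cons)+10=z.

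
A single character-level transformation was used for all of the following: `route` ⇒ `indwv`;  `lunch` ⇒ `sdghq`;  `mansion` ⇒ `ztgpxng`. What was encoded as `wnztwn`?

tomato

r(17)→i(8) and o(14)→n(13) fit y≡7x+19 (mod 26); the inverse of 7 mod 26 is 15. This is an affine cipher: with a=0,…,z=25, each position x becomes (7x+19) mod 26.
Reversing it on wnztwn: w(22)→15·(22−19)≡19=t; n(13)→15·(13−19)≡14=o; z(25)→15·(25−19)≡12=m; t(19)→15·(19−19)≡0=a; w(22)→15·(22−19)≡19=t; n(13)→15·(13−19)≡14=o (all mod 26).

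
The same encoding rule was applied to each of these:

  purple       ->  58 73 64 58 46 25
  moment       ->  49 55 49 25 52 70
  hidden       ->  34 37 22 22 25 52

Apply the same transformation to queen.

61 73 25 25 52

Each letter becomes 3×(its alphabet position, a=1..z=26) + 10.
On queen: q=17→61, u=21→73, e=5→25, e=5→25, n=14→52.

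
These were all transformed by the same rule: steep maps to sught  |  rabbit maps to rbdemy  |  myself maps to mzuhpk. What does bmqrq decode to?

bloom

In steep: s→s is +0, t→u is +1, e→g is +2, e→h is +3 — the shift increases by 1 each position. The shift increases by 1 at each position, starting from +0: 0, 1, 2, ….
Decoding bmqrq: b−0=b, m−1=l, q−2=o, r−3=o, q−4=m.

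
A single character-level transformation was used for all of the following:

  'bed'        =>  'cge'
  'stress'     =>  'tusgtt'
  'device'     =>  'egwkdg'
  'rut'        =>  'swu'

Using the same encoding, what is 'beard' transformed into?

cgcse

Two shifts are in play — +2 for a/e/i/o/u, +1 for every other letter.
Applying it to beard: b(cons)+1=c, e(vowel)+2=g, a(vowel)+2=c, r(cons)+1=s, d(cons)+1=e.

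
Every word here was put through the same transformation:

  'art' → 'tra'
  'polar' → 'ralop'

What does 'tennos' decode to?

sonnet

The output letters match the input read backwards: art reversed is tra. The word is simply reversed.
Reversing it on tennos: then reverse → sonnet.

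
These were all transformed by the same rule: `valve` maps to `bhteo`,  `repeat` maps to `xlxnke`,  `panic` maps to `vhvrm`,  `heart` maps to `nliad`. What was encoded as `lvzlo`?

force

In valve: v→b is +6, a→h is +7, l→t is +8, v→e is +9 — the shift increases by 1 each position. The shift increases by 1 at each position, starting from +6: 6, 7, 8, ….
Undoing it on lvzlo: l−6=f, v−7=o, z−8=r, l−9=c, o−10=e.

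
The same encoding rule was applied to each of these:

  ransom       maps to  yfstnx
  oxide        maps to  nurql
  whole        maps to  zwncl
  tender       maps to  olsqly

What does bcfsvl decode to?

glance

r(17)→y(24) and a(0)→f(5) fit y≡21x+5 (mod 26); the inverse of 21 mod 26 is 5. Each letter's alphabet position (a=0..z=25) is mapped through 21·x+5 mod 26 — an affine cipher.
Reversing it on bcfsvl: b(1)→5·(1−5)≡6=g; c(2)→5·(2−5)≡11=l; f(5)→5·(5−5)≡0=a; s(18)→5·(18−5)≡13=n; v(21)→5·(21−5)≡2=c; l(11)→5·(11−5)≡4=e (all mod 26).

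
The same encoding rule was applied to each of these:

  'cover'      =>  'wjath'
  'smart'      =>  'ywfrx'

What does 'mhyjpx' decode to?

sketch

The output letters match the input read backwards, each shifted +5: cover reversed is revoc. The word is reversed, then every letter is shifted forward by 5.
Decoding mhyjpx: shift back: m−5=h, h−5=c, y−5=t, j−5=e, p−5=k, x−5=s → hcteks; then reverse → sketch.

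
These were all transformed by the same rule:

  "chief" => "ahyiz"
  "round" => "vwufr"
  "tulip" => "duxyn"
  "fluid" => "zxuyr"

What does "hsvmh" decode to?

c(2)→a(0) and h(7)→h(7) fit y≡17x+18 (mod 26); the inverse of 17 mod 26 is 23. This is an affine cipher: with a=0,…,z=25, each position x becomes (17x+18) mod 26.
Decoding hsvmh: h(7)→23·(7−18)≡7=h; s(18)→23·(18−18)≡0=a; v(21)→23·(21−18)≡17=r; m(12)→23·(12−18)≡18=s; h(7)→23·(7−18)≡7=h (all mod 26).

harsh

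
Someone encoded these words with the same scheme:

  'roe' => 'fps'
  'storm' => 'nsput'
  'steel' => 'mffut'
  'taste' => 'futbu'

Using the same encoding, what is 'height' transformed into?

The output letters match the input read backwards, each shifted +1: roe reversed is eor. The word is reversed, then every letter is shifted forward by 1.
Applying it to height: reverse → thgieh; then shift: t+1=u, h+1=i, g+1=h, i+1=j, e+1=f, h+1=i.

uihjfi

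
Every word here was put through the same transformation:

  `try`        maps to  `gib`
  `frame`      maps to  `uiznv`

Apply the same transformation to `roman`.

ilnzm

This is the alphabet-reversal cipher (Atbash): a becomes z, b becomes y, etc.
On roman: r↔i, o↔l, m↔n, a↔z, n↔m.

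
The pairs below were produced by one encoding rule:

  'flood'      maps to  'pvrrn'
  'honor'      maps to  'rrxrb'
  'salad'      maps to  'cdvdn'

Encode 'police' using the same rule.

zrvlmh

The shift depends on letter class: consonant f→p is +10, but vowel o→r is +3. Vowels shift forward by 3 and consonants shift forward by 10.
On police: p(cons)+10=z, o(vowel)+3=r, l(cons)+10=v, i(vowel)+3=l, c(cons)+10=m, e(vowel)+3=h.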